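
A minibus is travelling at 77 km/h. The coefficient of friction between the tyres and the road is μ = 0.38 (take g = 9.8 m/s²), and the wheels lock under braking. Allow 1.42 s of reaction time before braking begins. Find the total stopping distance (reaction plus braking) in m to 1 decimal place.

Total stopping distance ≈ 91.8 m

77 km/h ÷ 3.6 = 21.3889 m/s.
a = μg = 0.38 × 9.8 = 3.724 m/s².
Reaction distance = v·t_r = 21.3889 × 1.42 = 30.372 m.
Braking distance = v²/(2a) = 21.3889² / (2 × 3.724) = 457.485 / 7.448 = 61.424 m.
Total = 30.372 + 61.424 = 91.796 m.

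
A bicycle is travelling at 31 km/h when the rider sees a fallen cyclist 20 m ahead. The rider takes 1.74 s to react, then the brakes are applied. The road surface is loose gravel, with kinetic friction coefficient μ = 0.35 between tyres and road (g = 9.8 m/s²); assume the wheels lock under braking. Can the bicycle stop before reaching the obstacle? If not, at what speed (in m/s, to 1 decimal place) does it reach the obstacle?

31 km/h ÷ 3.6 = 8.6111 m/s.
a = μg = 0.35 × 9.8 = 3.430 m/s².
Reaction distance = 8.6111 × 1.74 = 14.983 m.
Braking distance needed to stop: v²/(2a) = 74.151 / 6.860 = 10.809 m, so total needed = 14.983 + 10.809 = 25.792 m > 20 m — it cannot stop.
Distance remaining when braking begins: 20 − 14.983 = 5.017 m.
v² = v₀² − 2a·d = 74.151 − 2 × 3.430 × 5.017 = 39.734 m²/s².
v = √39.734 = 6.303 m/s.

No — it strikes the obstacle at 6.3 m/s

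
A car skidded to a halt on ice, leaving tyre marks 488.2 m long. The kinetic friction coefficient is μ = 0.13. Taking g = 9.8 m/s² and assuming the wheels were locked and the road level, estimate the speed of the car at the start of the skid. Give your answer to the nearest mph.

Deceleration a = μg = 0.13 × 9.8 = 1.274 m/s².
v = √(2a·d) = √(2 × 1.274 × 488.2) = √1243.934 = 35.2694 m/s.
= 35.2694 ÷ 0.44704 = 78.895 mph.

Initial speed ≈ 79 mph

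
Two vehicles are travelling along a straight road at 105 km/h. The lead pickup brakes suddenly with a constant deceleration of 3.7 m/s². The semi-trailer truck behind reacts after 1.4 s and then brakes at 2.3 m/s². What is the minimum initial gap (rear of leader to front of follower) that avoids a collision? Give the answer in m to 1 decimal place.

105 km/h ÷ 3.6 = 29.1667 m/s.
Leader travels v²/(2a_L) = 850.696 / 7.400 = 114.959 m before stopping.
Follower covers v·t_r = 29.1667 × 1.4 = 40.833 m while reacting, then v²/(2a_F) = 850.696 / 4.600 = 184.934 m while braking, for a total of 40.833 + 184.934 = 225.767 m.
Since a_F ≤ a_L and the follower starts braking later, the follower is never slower than the leader, so the closest approach is when both have stopped.
Minimum gap = 225.767 − 114.959 = 110.808 m.

Minimum gap ≈ 110.8 m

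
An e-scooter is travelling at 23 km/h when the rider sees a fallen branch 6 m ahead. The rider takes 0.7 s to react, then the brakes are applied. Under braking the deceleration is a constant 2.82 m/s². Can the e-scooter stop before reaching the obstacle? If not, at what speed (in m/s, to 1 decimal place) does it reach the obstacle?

No — it strikes the obstacle at 5.7 m/s

23 km/h ÷ 3.6 = 6.3889 m/s.
Reaction distance = 6.3889 × 0.7 = 4.472 m.
Braking distance needed to stop: v²/(2a) = 40.818 / 5.640 = 7.237 m, so total needed = 4.472 + 7.237 = 11.709 m > 6 m — it cannot stop.
Distance remaining when braking begins: 6 − 4.472 = 1.528 m.
v² = v₀² − 2a·d = 40.818 − 2 × 2.820 × 1.528 = 32.200 m²/s².
v = √32.200 = 5.675 m/s.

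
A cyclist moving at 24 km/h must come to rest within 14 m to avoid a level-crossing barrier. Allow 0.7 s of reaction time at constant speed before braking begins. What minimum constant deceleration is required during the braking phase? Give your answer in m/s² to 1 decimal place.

24 km/h ÷ 3.6 = 6.6667 m/s.
Distance covered during reaction = 6.6667 × 0.7 = 4.667 m.
Distance available for braking: 14 − 4.667 = 9.333 m.
v² = 2a·d ⇒ a = v²/(2d) = 6.6667² / (2 × 9.333) = 44.445 / 18.666 = 2.3811 m/s².

Required deceleration ≈ 2.4 m/s²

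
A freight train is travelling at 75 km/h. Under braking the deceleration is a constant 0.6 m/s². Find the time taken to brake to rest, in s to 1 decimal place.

75 km/h ÷ 3.6 = 20.8333 m/s.
Braking time = v/a = 20.8333 / 0.600 = 34.722 s.

Braking time ≈ 34.7 s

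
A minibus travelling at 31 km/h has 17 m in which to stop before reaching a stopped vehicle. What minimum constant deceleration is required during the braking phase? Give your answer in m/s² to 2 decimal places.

31 km/h ÷ 3.6 = 8.6111 m/s.
v² = 2a·d ⇒ a = v²/(2d) = 8.6111² / (2 × 17.000) = 74.151 / 34.000 = 2.1809 m/s².

Required deceleration ≈ 2.18 m/s²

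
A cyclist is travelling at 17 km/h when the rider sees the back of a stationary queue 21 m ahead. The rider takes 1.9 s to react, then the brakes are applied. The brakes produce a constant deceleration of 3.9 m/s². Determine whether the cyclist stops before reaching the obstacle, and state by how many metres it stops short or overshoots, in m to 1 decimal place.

17 km/h ÷ 3.6 = 4.7222 m/s.
Reaction distance = 4.7222 × 1.9 = 8.972 m.
Braking distance = v²/(2a) = 22.299 / 7.800 = 2.859 m.
Total stopping distance = 8.972 + 2.859 = 11.831 m, vs 21 m available — it stops with 21 − 11.831 = 9.169 m to spare.

Yes — it stops 9.2 m short of the obstacle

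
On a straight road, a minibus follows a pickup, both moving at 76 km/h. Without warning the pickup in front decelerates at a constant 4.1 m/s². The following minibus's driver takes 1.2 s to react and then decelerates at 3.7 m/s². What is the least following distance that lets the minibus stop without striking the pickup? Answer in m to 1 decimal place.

Minimum gap ≈ 31.2 m

76 km/h ÷ 3.6 = 21.1111 m/s.
Leader travels v²/(2a_L) = 445.679 / 8.200 = 54.351 m before stopping.
Follower covers v·t_r = 21.1111 × 1.2 = 25.333 m while reacting, then v²/(2a_F) = 445.679 / 7.400 = 60.227 m while braking, for a total of 25.333 + 60.227 = 85.560 m.
Since a_F ≤ a_L and the follower starts braking later, the follower is never slower than the leader, so the closest approach is when both have stopped.
Minimum gap = 85.560 − 54.351 = 31.209 m.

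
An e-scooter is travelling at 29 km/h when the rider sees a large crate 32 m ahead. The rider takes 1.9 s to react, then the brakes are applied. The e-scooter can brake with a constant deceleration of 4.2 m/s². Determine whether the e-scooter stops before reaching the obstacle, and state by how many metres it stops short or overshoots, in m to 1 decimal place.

29 km/h ÷ 3.6 = 8.0556 m/s.
Reaction distance = 8.0556 × 1.9 = 15.306 m.
Braking distance = v²/(2a) = 64.893 / 8.400 = 7.725 m.
Total stopping distance = 15.306 + 7.725 = 23.031 m, vs 32 m available — it stops with 32 − 23.031 = 8.969 m to spare.

Yes — it stops 9.0 m short of the obstacle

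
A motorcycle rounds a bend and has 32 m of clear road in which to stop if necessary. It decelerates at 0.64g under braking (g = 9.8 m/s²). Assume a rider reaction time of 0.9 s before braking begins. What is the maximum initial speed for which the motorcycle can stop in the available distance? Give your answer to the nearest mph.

a = 0.64 × 9.8 = 6.272 m/s².
Stopping distance: v·t_r + v²/(2a) = 32 with t_r = 0.9 s and a = 6.272 m/s².
So v² + 11.290 v − 401.41 = 0.
Positive root: v = −a·t_r + √((a·t_r)² + 2a·d) = −5.645 + √(31.866 + 401.41) = 15.1703 m/s.
15.1703 m/s ÷ 0.44704 = 33.935 mph.

Maximum speed ≈ 34 mph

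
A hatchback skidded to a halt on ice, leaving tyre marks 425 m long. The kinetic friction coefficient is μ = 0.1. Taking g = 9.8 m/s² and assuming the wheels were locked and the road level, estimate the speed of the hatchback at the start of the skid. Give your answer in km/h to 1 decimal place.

Initial speed ≈ 103.9 km/h

Deceleration a = μg = 0.1 × 9.8 = 0.980 m/s².
v = √(2a·d) = √(2 × 0.980 × 425) = √833.000 = 28.8617 m/s.
= 28.8617 × 3.6 = 103.902 km/h.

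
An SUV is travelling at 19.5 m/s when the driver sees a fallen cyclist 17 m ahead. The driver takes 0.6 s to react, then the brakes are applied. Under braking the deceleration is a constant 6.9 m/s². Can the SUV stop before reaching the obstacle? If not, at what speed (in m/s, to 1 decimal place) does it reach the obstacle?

Reaction distance = 19.5000 × 0.6 = 11.700 m.
Braking distance needed to stop: v²/(2a) = 380.250 / 13.800 = 27.554 m, so total needed = 11.700 + 27.554 = 39.254 m > 17 m — it cannot stop.
Distance remaining when braking begins: 17 − 11.700 = 5.300 m.
v² = v₀² − 2a·d = 380.250 − 2 × 6.900 × 5.300 = 307.110 m²/s².
v = √307.110 = 17.525 m/s.

No — it strikes the obstacle at 17.5 m/s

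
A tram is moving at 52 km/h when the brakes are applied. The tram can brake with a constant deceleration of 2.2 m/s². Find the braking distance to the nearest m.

Braking distance ≈ 47 m

52 km/h ÷ 3.6 = 14.4444 m/s.
Braking distance = v²/(2a) = 14.4444² / (2 × 2.200) = 208.641 / 4.400 = 47.418 m.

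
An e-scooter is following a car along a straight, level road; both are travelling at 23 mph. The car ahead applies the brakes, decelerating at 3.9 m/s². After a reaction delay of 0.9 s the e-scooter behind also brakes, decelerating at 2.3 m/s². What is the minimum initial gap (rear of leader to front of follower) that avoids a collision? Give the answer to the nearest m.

Minimum gap ≈ 19 m

23 mph × 0.44704 = 10.2819 m/s.
Leader travels v²/(2a_L) = 105.717 / 7.800 = 13.553 m before stopping.
Follower covers v·t_r = 10.2819 × 0.9 = 9.254 m while reacting, then v²/(2a_F) = 105.717 / 4.600 = 22.982 m while braking, for a total of 9.254 + 22.982 = 32.236 m.
Since a_F ≤ a_L and the follower starts braking later, the follower is never slower than the leader, so the closest approach is when both have stopped.
Minimum gap = 32.236 − 13.553 = 18.683 m.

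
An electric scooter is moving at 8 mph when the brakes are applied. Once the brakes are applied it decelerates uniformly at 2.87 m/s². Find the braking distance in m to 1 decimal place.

8 mph × 0.44704 = 3.5763 m/s.
Braking distance = v²/(2a) = 3.5763² / (2 × 2.870) = 12.790 / 5.740 = 2.228 m.

Braking distance ≈ 2.2 m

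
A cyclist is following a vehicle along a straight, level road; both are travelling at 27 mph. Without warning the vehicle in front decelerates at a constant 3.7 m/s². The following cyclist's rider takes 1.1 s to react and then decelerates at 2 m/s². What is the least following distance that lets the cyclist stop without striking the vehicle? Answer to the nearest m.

Minimum gap ≈ 30 m

27 mph × 0.44704 = 12.0701 m/s.
Leader travels v²/(2a_L) = 145.687 / 7.400 = 19.687 m before stopping.
Follower covers v·t_r = 12.0701 × 1.1 = 13.277 m while reacting, then v²/(2a_F) = 145.687 / 4.000 = 36.422 m while braking, for a total of 13.277 + 36.422 = 49.699 m.
Since a_F ≤ a_L and the follower starts braking later, the follower is never slower than the leader, so the closest approach is when both have stopped.
Minimum gap = 49.699 − 19.687 = 30.012 m.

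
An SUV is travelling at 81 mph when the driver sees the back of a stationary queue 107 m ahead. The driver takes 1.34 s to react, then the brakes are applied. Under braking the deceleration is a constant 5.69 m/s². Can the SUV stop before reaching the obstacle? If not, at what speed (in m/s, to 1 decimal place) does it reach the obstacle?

81 mph × 0.44704 = 36.2102 m/s.
Reaction distance = 36.2102 × 1.34 = 48.522 m.
Braking distance needed to stop: v²/(2a) = 1311.179 / 11.380 = 115.218 m, so total needed = 48.522 + 115.218 = 163.740 m > 107 m — it cannot stop.
Distance remaining when braking begins: 107 − 48.522 = 58.478 m.
v² = v₀² − 2a·d = 1311.179 − 2 × 5.690 × 58.478 = 645.699 m²/s².
v = √645.699 = 25.411 m/s.

No — it strikes the obstacle at 25.4 m/s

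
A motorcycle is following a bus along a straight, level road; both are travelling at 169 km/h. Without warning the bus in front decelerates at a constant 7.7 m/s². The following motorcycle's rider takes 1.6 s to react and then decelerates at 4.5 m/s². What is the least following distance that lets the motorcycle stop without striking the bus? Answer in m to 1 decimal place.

169 km/h ÷ 3.6 = 46.9444 m/s.
Leader travels v²/(2a_L) = 2203.777 / 15.400 = 143.102 m before stopping.
Follower covers v·t_r = 46.9444 × 1.6 = 75.111 m while reacting, then v²/(2a_F) = 2203.777 / 9.000 = 244.864 m while braking, for a total of 75.111 + 244.864 = 319.975 m.
Since a_F ≤ a_L and the follower starts braking later, the follower is never slower than the leader, so the closest approach is when both have stopped.
Minimum gap = 319.975 − 143.102 = 176.873 m.

Minimum gap ≈ 176.9 m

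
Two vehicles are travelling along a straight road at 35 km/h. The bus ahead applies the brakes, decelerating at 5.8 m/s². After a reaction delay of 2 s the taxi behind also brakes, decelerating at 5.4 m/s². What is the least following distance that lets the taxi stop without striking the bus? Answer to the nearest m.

Minimum gap ≈ 20 m

35 km/h ÷ 3.6 = 9.7222 m/s.
Leader travels v²/(2a_L) = 94.521 / 11.600 = 8.148 m before stopping.
Follower covers v·t_r = 9.7222 × 2 = 19.444 m while reacting, then v²/(2a_F) = 94.521 / 10.800 = 8.752 m while braking, for a total of 19.444 + 8.752 = 28.196 m.
Since a_F ≤ a_L and the follower starts braking later, the follower is never slower than the leader, so the closest approach is when both have stopped.
Minimum gap = 28.196 − 8.148 = 20.048 m.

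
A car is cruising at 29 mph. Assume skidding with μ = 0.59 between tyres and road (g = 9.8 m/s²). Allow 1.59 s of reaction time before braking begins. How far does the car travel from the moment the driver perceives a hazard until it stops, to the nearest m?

29 mph × 0.44704 = 12.9642 m/s.
a = μg = 0.59 × 9.8 = 5.782 m/s².
Reaction distance = v·t_r = 12.9642 × 1.59 = 20.613 m.
Braking distance = v²/(2a) = 12.9642² / (2 × 5.782) = 168.070 / 11.564 = 14.534 m.
Total = 20.613 + 14.534 = 35.147 m.

Total stopping distance ≈ 35 m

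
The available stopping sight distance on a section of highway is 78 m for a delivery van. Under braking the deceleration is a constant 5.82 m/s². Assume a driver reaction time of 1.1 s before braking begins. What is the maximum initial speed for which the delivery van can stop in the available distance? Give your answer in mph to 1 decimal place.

Stopping distance: v·t_r + v²/(2a) = 78 with t_r = 1.1 s and a = 5.820 m/s².
So v² + 12.804 v − 907.92 = 0.
Positive root: v = −a·t_r + √((a·t_r)² + 2a·d) = −6.402 + √(40.986 + 907.92) = 24.4023 m/s.
24.4023 m/s ÷ 0.44704 = 54.586 mph.

Maximum speed ≈ 54.6 mph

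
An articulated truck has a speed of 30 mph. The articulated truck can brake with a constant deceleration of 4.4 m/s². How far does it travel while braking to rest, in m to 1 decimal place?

Braking distance ≈ 20.4 m

30 mph × 0.44704 = 13.4112 m/s.
Braking distance = v²/(2a) = 13.4112² / (2 × 4.400) = 179.860 / 8.800 = 20.439 m.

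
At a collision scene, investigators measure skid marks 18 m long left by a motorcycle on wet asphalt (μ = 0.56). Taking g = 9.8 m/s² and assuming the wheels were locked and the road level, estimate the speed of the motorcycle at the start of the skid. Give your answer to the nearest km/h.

Deceleration a = μg = 0.56 × 9.8 = 5.488 m/s².
v = √(2a·d) = √(2 × 5.488 × 18) = √197.568 = 14.0559 m/s.
= 14.0559 × 3.6 = 50.601 km/h.

Initial speed ≈ 51 km/h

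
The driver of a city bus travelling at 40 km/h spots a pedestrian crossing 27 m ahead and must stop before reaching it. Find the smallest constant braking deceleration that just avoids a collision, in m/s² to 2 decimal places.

Required deceleration ≈ 2.29 m/s²

40 km/h ÷ 3.6 = 11.1111 m/s.
v² = 2a·d ⇒ a = v²/(2d) = 11.1111² / (2 × 27.000) = 123.457 / 54.000 = 2.2862 m/s².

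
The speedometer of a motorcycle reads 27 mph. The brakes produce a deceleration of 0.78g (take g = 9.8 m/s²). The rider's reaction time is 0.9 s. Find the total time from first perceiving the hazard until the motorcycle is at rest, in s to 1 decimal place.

Total time ≈ 2.5 s

27 mph × 0.44704 = 12.0701 m/s.
a = 0.78 × 9.8 = 7.644 m/s².
Braking time = v/a = 12.0701 / 7.644 = 1.579 s.
Total = 0.9 + 1.579 = 2.479 s.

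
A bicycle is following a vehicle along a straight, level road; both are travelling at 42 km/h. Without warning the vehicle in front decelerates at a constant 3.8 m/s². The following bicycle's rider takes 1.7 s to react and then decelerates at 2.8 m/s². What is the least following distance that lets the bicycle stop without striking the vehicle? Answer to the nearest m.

42 km/h ÷ 3.6 = 11.6667 m/s.
Leader travels v²/(2a_L) = 136.112 / 7.600 = 17.909 m before stopping.
Follower covers v·t_r = 11.6667 × 1.7 = 19.833 m while reacting, then v²/(2a_F) = 136.112 / 5.600 = 24.306 m while braking, for a total of 19.833 + 24.306 = 44.139 m.
Since a_F ≤ a_L and the follower starts braking later, the follower is never slower than the leader, so the closest approach is when both have stopped.
Minimum gap = 44.139 − 17.909 = 26.230 m.

Minimum gap ≈ 26 m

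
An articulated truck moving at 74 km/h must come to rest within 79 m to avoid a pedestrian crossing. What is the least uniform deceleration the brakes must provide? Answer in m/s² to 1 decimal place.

74 km/h ÷ 3.6 = 20.5556 m/s.
v² = 2a·d ⇒ a = v²/(2d) = 20.5556² / (2 × 79.000) = 422.533 / 158.000 = 2.6743 m/s².

Required deceleration ≈ 2.7 m/s²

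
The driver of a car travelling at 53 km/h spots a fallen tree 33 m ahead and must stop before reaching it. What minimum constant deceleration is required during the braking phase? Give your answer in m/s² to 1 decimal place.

53 km/h ÷ 3.6 = 14.7222 m/s.
v² = 2a·d ⇒ a = v²/(2d) = 14.7222² / (2 × 33.000) = 216.743 / 66.000 = 3.2840 m/s².

Required deceleration ≈ 3.3 m/s²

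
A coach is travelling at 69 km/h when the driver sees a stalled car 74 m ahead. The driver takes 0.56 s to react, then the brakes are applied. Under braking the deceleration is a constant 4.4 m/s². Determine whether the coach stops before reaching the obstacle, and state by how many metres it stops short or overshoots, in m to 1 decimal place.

Yes — it stops 21.5 m short of the obstacle

69 km/h ÷ 3.6 = 19.1667 m/s.
Reaction distance = 19.1667 × 0.56 = 10.733 m.
Braking distance = v²/(2a) = 367.362 / 8.800 = 41.746 m.
Total stopping distance = 10.733 + 41.746 = 52.479 m, vs 74 m available — it stops with 74 − 52.479 = 21.521 m to spare.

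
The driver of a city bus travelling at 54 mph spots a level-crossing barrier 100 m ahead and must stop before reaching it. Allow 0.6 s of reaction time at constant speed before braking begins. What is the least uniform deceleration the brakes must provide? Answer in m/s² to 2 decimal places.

54 mph × 0.44704 = 24.1402 m/s.
Distance covered during reaction = 24.1402 × 0.6 = 14.484 m.
Distance available for braking: 100 − 14.484 = 85.516 m.
v² = 2a·d ⇒ a = v²/(2d) = 24.1402² / (2 × 85.516) = 582.749 / 171.032 = 3.4073 m/s².

Required deceleration ≈ 3.41 m/s²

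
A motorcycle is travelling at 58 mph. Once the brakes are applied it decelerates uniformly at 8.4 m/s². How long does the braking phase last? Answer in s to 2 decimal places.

58 mph × 0.44704 = 25.9283 m/s.
Braking time = v/a = 25.9283 / 8.400 = 3.087 s.

Braking time ≈ 3.09 s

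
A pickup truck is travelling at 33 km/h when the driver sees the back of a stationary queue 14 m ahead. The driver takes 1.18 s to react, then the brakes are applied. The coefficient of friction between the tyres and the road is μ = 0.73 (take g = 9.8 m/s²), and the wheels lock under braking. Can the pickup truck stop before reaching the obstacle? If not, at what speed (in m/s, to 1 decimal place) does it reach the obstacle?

No — it strikes the obstacle at 6.2 m/s

33 km/h ÷ 3.6 = 9.1667 m/s.
a = μg = 0.73 × 9.8 = 7.154 m/s².
Reaction distance = 9.1667 × 1.18 = 10.817 m.
Braking distance needed to stop: v²/(2a) = 84.028 / 14.308 = 5.873 m, so total needed = 10.817 + 5.873 = 16.690 m > 14 m — it cannot stop.
Distance remaining when braking begins: 14 − 10.817 = 3.183 m.
v² = v₀² − 2a·d = 84.028 − 2 × 7.154 × 3.183 = 38.486 m²/s².
v = √38.486 = 6.204 m/s.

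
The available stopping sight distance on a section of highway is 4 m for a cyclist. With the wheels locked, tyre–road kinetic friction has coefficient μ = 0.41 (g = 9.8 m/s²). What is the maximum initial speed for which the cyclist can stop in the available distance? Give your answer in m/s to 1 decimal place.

a = μg = 0.41 × 9.8 = 4.018 m/s².
v²/(2a) = d ⇒ v = √(2 × 4.018 × 4) = √32.14 = 5.6692 m/s.

Maximum speed ≈ 5.7 m/s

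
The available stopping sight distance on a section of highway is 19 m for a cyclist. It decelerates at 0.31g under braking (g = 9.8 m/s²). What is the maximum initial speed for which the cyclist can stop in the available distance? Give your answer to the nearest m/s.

Maximum speed ≈ 11 m/s

a = 0.31 × 9.8 = 3.038 m/s².
v²/(2a) = d ⇒ v = √(2 × 3.038 × 19) = √115.44 = 10.7443 m/s.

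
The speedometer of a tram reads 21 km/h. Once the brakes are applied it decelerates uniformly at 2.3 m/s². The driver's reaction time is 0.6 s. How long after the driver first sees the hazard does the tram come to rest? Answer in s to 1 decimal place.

21 km/h ÷ 3.6 = 5.8333 m/s.
Braking time = v/a = 5.8333 / 2.300 = 2.536 s.
Total = 0.6 + 2.536 = 3.136 s.

Total time ≈ 3.1 s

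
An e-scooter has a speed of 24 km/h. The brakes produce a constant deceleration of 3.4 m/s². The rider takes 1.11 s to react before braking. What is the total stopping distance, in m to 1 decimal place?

Total stopping distance ≈ 13.9 m

24 km/h ÷ 3.6 = 6.6667 m/s.
Reaction distance = v·t_r = 6.6667 × 1.11 = 7.400 m.
Braking distance = v²/(2a) = 6.6667² / (2 × 3.400) = 44.445 / 6.800 = 6.536 m.
Total = 7.400 + 6.536 = 13.936 m.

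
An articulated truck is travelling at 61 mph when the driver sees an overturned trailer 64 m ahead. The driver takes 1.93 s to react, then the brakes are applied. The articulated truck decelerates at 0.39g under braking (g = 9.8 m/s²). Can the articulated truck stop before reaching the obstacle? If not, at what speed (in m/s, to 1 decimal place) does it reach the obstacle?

No — it strikes the obstacle at 25.6 m/s

61 mph × 0.44704 = 27.2694 m/s.
a = 0.39 × 9.8 = 3.822 m/s².
Reaction distance = 27.2694 × 1.93 = 52.630 m.
Braking distance needed to stop: v²/(2a) = 743.620 / 7.644 = 97.282 m, so total needed = 52.630 + 97.282 = 149.912 m > 64 m — it cannot stop.
Distance remaining when braking begins: 64 − 52.630 = 11.370 m.
v² = v₀² − 2a·d = 743.620 − 2 × 3.822 × 11.370 = 656.708 m²/s².
v = √656.708 = 25.626 m/s.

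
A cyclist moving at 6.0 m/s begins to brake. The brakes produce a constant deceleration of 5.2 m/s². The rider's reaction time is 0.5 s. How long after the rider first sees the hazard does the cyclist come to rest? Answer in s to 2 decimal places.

Braking time = v/a = 6.0000 / 5.200 = 1.154 s.
Total = 0.5 + 1.154 = 1.654 s.

Total time ≈ 1.65 s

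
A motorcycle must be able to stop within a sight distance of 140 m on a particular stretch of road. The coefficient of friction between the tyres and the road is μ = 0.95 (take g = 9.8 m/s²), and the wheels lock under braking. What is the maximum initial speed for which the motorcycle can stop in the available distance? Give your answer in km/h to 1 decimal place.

a = μg = 0.95 × 9.8 = 9.310 m/s².
v²/(2a) = d ⇒ v = √(2 × 9.310 × 140) = √2606.80 = 51.0568 m/s.
51.0568 m/s × 3.6 = 183.804 km/h.

Maximum speed ≈ 183.8 km/h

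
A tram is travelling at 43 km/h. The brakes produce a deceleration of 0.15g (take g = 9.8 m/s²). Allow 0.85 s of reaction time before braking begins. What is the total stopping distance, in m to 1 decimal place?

Total stopping distance ≈ 58.7 m

43 km/h ÷ 3.6 = 11.9444 m/s.
a = 0.15 × 9.8 = 1.470 m/s².
Reaction distance = v·t_r = 11.9444 × 0.85 = 10.153 m.
Braking distance = v²/(2a) = 11.9444² / (2 × 1.470) = 142.669 / 2.940 = 48.527 m.
Total = 10.153 + 48.527 = 58.680 m.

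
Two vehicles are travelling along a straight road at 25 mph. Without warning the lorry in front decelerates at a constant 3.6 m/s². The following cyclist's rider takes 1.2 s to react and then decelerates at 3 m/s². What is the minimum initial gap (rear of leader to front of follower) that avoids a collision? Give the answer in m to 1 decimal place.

25 mph × 0.44704 = 11.1760 m/s.
Leader travels v²/(2a_L) = 124.903 / 7.200 = 17.348 m before stopping.
Follower covers v·t_r = 11.1760 × 1.2 = 13.411 m while reacting, then v²/(2a_F) = 124.903 / 6.000 = 20.817 m while braking, for a total of 13.411 + 20.817 = 34.228 m.
Since a_F ≤ a_L and the follower starts braking later, the follower is never slower than the leader, so the closest approach is when both have stopped.
Minimum gap = 34.228 − 17.348 = 16.880 m.

Minimum gap ≈ 16.9 m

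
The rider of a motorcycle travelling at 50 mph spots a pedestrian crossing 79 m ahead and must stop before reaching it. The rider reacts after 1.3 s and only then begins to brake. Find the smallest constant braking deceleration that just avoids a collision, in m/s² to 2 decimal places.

Required deceleration ≈ 5.00 m/s²

50 mph × 0.44704 = 22.3520 m/s.
Distance covered during reaction = 22.3520 × 1.3 = 29.058 m.
Distance available for braking: 79 − 29.058 = 49.942 m.
v² = 2a·d ⇒ a = v²/(2d) = 22.3520² / (2 × 49.942) = 499.612 / 99.884 = 5.0019 m/s².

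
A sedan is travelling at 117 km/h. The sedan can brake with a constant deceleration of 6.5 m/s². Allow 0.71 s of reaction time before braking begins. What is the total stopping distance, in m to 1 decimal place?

117 km/h ÷ 3.6 = 32.5000 m/s.
Reaction distance = v·t_r = 32.5000 × 0.71 = 23.075 m.
Braking distance = v²/(2a) = 32.5000² / (2 × 6.500) = 1056.250 / 13.000 = 81.250 m.
Total = 23.075 + 81.250 = 104.325 m.

Total stopping distance ≈ 104.3 m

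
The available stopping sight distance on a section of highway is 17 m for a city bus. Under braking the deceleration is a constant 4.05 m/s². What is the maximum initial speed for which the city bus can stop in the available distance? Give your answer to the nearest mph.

Maximum speed ≈ 26 mph

v²/(2a) = d ⇒ v = √(2 × 4.050 × 17) = √137.70 = 11.7346 m/s.
11.7346 m/s ÷ 0.44704 = 26.250 mph.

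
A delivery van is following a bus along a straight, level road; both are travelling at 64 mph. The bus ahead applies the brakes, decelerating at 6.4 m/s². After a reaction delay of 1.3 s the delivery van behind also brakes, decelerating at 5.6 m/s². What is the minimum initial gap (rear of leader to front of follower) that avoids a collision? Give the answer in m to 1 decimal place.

64 mph × 0.44704 = 28.6106 m/s.
Leader travels v²/(2a_L) = 818.566 / 12.800 = 63.950 m before stopping.
Follower covers v·t_r = 28.6106 × 1.3 = 37.194 m while reacting, then v²/(2a_F) = 818.566 / 11.200 = 73.086 m while braking, for a total of 37.194 + 73.086 = 110.280 m.
Since a_F ≤ a_L and the follower starts braking later, the follower is never slower than the leader, so the closest approach is when both have stopped.
Minimum gap = 110.280 − 63.950 = 46.330 m.

Minimum gap ≈ 46.3 m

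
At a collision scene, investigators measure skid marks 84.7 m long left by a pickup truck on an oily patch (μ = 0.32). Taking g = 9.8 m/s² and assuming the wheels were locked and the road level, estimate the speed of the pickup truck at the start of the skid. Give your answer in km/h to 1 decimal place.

Initial speed ≈ 83.0 km/h

Deceleration a = μg = 0.32 × 9.8 = 3.136 m/s².
v = √(2a·d) = √(2 × 3.136 × 84.7) = √531.238 = 23.0486 m/s.
= 23.0486 × 3.6 = 82.975 km/h.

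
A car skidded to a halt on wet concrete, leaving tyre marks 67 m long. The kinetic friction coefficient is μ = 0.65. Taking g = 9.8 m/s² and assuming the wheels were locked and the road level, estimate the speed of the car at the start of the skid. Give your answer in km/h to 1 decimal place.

Deceleration a = μg = 0.65 × 9.8 = 6.370 m/s².
v = √(2a·d) = √(2 × 6.370 × 67) = √853.580 = 29.2161 m/s.
= 29.2161 × 3.6 = 105.178 km/h.

Initial speed ≈ 105.2 km/h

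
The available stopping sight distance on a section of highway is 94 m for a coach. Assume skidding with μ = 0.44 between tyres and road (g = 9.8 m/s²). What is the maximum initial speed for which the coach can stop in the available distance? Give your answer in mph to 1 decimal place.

a = μg = 0.44 × 9.8 = 4.312 m/s².
v²/(2a) = d ⇒ v = √(2 × 4.312 × 94) = √810.66 = 28.4721 m/s.
28.4721 m/s ÷ 0.44704 = 63.690 mph.

Maximum speed ≈ 63.7 mph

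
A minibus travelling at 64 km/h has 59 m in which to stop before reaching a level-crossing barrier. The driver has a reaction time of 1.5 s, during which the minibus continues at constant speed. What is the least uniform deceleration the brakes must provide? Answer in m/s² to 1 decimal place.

Required deceleration ≈ 4.9 m/s²

64 km/h ÷ 3.6 = 17.7778 m/s.
Distance covered during reaction = 17.7778 × 1.5 = 26.667 m.
Distance available for braking: 59 − 26.667 = 32.333 m.
v² = 2a·d ⇒ a = v²/(2d) = 17.7778² / (2 × 32.333) = 316.050 / 64.666 = 4.8874 m/s².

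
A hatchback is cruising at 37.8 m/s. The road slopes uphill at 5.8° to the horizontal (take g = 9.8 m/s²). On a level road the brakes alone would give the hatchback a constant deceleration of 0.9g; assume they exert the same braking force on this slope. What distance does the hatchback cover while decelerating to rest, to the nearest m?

Braking distance ≈ 73 m

a = 0.9 × 9.8 = 8.820 m/s².
Gravity along the uphill slope adds to the braking deceleration: a_eff = 8.820 + 9.8·sin 5.8° = 8.820 + 0.990 = 9.810 m/s².
Braking distance = v²/(2a) = 37.8000² / (2 × 9.810) = 1428.840 / 19.620 = 72.826 m.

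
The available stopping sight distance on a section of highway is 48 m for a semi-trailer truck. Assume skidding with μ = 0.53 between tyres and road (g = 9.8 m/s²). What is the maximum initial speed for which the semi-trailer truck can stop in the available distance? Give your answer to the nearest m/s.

a = μg = 0.53 × 9.8 = 5.194 m/s².
v²/(2a) = d ⇒ v = √(2 × 5.194 × 48) = √498.62 = 22.3298 m/s.

Maximum speed ≈ 22 m/s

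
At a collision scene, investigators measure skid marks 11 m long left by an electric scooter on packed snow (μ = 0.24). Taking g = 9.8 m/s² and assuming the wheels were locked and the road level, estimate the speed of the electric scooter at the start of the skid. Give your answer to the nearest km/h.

Deceleration a = μg = 0.24 × 9.8 = 2.352 m/s².
v = √(2a·d) = √(2 × 2.352 × 11) = √51.744 = 7.1933 m/s.
= 7.1933 × 3.6 = 25.896 km/h.

Initial speed ≈ 26 km/h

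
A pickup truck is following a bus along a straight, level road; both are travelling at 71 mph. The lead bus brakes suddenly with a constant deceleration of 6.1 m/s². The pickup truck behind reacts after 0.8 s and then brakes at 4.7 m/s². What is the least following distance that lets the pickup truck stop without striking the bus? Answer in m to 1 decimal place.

71 mph × 0.44704 = 31.7398 m/s.
Leader travels v²/(2a_L) = 1007.415 / 12.200 = 82.575 m before stopping.
Follower covers v·t_r = 31.7398 × 0.8 = 25.392 m while reacting, then v²/(2a_F) = 1007.415 / 9.400 = 107.172 m while braking, for a total of 25.392 + 107.172 = 132.564 m.
Since a_F ≤ a_L and the follower starts braking later, the follower is never slower than the leader, so the closest approach is when both have stopped.
Minimum gap = 132.564 − 82.575 = 49.989 m.

Minimum gap ≈ 50.0 m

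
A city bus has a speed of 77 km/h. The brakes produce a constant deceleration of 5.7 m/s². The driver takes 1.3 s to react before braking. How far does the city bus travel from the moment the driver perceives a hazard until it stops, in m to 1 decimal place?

Total stopping distance ≈ 67.9 m

77 km/h ÷ 3.6 = 21.3889 m/s.
Reaction distance = v·t_r = 21.3889 × 1.3 = 27.806 m.
Braking distance = v²/(2a) = 21.3889² / (2 × 5.700) = 457.485 / 11.400 = 40.130 m.
Total = 27.806 + 40.130 = 67.936 m.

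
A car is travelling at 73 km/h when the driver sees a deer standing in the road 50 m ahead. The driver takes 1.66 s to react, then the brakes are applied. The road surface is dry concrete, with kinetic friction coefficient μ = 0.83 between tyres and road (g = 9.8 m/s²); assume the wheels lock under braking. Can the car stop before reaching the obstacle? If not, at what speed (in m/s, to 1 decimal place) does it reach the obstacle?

No — it strikes the obstacle at 12.1 m/s

73 km/h ÷ 3.6 = 20.2778 m/s.
a = μg = 0.83 × 9.8 = 8.134 m/s².
Reaction distance = 20.2778 × 1.66 = 33.661 m.
Braking distance needed to stop: v²/(2a) = 411.189 / 16.268 = 25.276 m, so total needed = 33.661 + 25.276 = 58.937 m > 50 m — it cannot stop.
Distance remaining when braking begins: 50 − 33.661 = 16.339 m.
v² = v₀² − 2a·d = 411.189 − 2 × 8.134 × 16.339 = 145.386 m²/s².
v = √145.386 = 12.058 m/s.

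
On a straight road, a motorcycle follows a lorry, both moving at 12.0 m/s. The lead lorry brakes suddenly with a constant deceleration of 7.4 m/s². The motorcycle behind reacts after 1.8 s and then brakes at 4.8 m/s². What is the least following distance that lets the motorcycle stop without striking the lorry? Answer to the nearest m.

Minimum gap ≈ 27 m

Leader travels v²/(2a_L) = 144.000 / 14.800 = 9.730 m before stopping.
Follower covers v·t_r = 12.0000 × 1.8 = 21.600 m while reacting, then v²/(2a_F) = 144.000 / 9.600 = 15.000 m while braking, for a total of 21.600 + 15.000 = 36.600 m.
Since a_F ≤ a_L and the follower starts braking later, the follower is never slower than the leader, so the closest approach is when both have stopped.
Minimum gap = 36.600 − 9.730 = 26.870 m.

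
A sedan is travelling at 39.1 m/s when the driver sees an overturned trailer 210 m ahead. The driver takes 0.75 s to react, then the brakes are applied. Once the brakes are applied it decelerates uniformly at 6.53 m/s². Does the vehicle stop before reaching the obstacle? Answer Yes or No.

Reaction distance = 39.1000 × 0.75 = 29.325 m.
Braking distance = v²/(2a) = 1528.810 / 13.060 = 117.060 m.
Total stopping distance = 29.325 + 117.060 = 146.385 m, vs 210 m available — it stops with 210 − 146.385 = 63.615 m to spare.

Yes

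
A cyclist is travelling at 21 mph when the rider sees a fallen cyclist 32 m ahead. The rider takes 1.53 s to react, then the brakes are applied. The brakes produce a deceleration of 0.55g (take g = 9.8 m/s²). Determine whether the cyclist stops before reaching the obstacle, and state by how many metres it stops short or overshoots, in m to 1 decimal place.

21 mph × 0.44704 = 9.3878 m/s.
a = 0.55 × 9.8 = 5.390 m/s².
Reaction distance = 9.3878 × 1.53 = 14.363 m.
Braking distance = v²/(2a) = 88.131 / 10.780 = 8.175 m.
Total stopping distance = 14.363 + 8.175 = 22.538 m, vs 32 m available — it stops with 32 − 22.538 = 9.462 m to spare.

Yes — it stops 9.5 m short of the obstacle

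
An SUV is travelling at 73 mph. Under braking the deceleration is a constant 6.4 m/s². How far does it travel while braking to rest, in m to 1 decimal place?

73 mph × 0.44704 = 32.6339 m/s.
Braking distance = v²/(2a) = 32.6339² / (2 × 6.400) = 1064.971 / 12.800 = 83.201 m.

Braking distance ≈ 83.2 m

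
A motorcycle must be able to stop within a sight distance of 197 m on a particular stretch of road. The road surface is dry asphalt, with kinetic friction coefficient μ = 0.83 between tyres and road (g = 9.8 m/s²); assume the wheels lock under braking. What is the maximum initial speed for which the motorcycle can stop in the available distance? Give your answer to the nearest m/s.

a = μg = 0.83 × 9.8 = 8.134 m/s².
v²/(2a) = d ⇒ v = √(2 × 8.134 × 197) = √3204.80 = 56.6110 m/s.

Maximum speed ≈ 57 m/s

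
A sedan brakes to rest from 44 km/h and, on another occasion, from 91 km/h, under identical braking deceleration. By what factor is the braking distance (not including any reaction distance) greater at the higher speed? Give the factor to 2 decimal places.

Factor ≈ 4.28

Braking distance d = v²/(2a), so with a fixed, d ∝ v².
Factor = (91/44)² = 2.0682² = 4.2775.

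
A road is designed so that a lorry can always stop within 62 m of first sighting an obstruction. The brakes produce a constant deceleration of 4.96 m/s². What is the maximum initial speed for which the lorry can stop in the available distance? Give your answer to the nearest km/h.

v²/(2a) = d ⇒ v = √(2 × 4.960 × 62) = √615.04 = 24.8000 m/s.
24.8000 m/s × 3.6 = 89.280 km/h.

Maximum speed ≈ 89 km/h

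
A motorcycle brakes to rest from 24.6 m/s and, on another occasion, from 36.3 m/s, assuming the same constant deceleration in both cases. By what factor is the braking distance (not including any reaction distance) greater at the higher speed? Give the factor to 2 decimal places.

Braking distance d = v²/(2a), so with a fixed, d ∝ v².
Factor = (36.3/24.6)² = 1.4756² = 2.1774.

Factor ≈ 2.18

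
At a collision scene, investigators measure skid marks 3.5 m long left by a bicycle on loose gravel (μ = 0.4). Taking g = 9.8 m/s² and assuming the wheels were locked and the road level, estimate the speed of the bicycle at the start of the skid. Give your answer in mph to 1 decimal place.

Initial speed ≈ 11.7 mph

Deceleration a = μg = 0.4 × 9.8 = 3.920 m/s².
v = √(2a·d) = √(2 × 3.920 × 3.5) = √27.440 = 5.2383 m/s.
= 5.2383 ÷ 0.44704 = 11.718 mph.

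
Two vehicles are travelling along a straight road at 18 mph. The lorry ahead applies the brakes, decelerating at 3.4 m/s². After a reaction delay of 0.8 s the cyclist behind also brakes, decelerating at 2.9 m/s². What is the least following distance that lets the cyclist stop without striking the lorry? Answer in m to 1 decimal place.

Minimum gap ≈ 8.1 m

18 mph × 0.44704 = 8.0467 m/s.
Leader travels v²/(2a_L) = 64.749 / 6.800 = 9.522 m before stopping.
Follower covers v·t_r = 8.0467 × 0.8 = 6.437 m while reacting, then v²/(2a_F) = 64.749 / 5.800 = 11.164 m while braking, for a total of 6.437 + 11.164 = 17.601 m.
Since a_F ≤ a_L and the follower starts braking later, the follower is never slower than the leader, so the closest approach is when both have stopped.
Minimum gap = 17.601 − 9.522 = 8.079 m.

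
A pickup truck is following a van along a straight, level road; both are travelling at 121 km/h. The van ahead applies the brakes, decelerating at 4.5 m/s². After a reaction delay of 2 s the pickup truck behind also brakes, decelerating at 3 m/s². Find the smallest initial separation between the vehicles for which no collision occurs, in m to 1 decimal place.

121 km/h ÷ 3.6 = 33.6111 m/s.
Leader travels v²/(2a_L) = 1129.706 / 9.000 = 125.523 m before stopping.
Follower covers v·t_r = 33.6111 × 2 = 67.222 m while reacting, then v²/(2a_F) = 1129.706 / 6.000 = 188.284 m while braking, for a total of 67.222 + 188.284 = 255.506 m.
Since a_F ≤ a_L and the follower starts braking later, the follower is never slower than the leader, so the closest approach is when both have stopped.
Minimum gap = 255.506 − 125.523 = 129.983 m.

Minimum gap ≈ 130.0 m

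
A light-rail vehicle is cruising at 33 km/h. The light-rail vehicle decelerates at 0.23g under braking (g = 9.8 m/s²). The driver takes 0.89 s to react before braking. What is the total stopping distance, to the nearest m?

33 km/h ÷ 3.6 = 9.1667 m/s.
a = 0.23 × 9.8 = 2.254 m/s².
Reaction distance = v·t_r = 9.1667 × 0.89 = 8.158 m.
Braking distance = v²/(2a) = 9.1667² / (2 × 2.254) = 84.028 / 4.508 = 18.640 m.
Total = 8.158 + 18.640 = 26.798 m.

Total stopping distance ≈ 27 m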